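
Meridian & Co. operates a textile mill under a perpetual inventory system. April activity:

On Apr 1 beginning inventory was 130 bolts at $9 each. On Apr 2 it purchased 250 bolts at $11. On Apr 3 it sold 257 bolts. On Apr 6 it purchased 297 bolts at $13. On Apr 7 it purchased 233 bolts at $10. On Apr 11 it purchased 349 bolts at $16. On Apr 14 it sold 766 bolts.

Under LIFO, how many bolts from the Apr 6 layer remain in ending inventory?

113

Apr 3, 257 sold [LIFO — newest first]: 250 @ $11 + 7 @ $9 = $2,813
Apr 14, 766 sold [LIFO — newest first]: 349 @ $16 + 233 @ $10 + 184 @ $13 = $10,306
Total COGS = $2,813 + $10,306 = $13,119
Ending inventory: 123 @ $9 + 113 @ $13 = $2,576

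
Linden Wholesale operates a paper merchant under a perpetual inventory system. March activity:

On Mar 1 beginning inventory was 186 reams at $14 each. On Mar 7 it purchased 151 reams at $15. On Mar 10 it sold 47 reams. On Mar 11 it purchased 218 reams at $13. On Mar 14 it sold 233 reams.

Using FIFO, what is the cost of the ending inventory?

Mar 10, 47 sold [FIFO — oldest first]: 47 @ $14 = $658
Mar 14, 233 sold [FIFO — oldest first]: 139 @ $14 + 94 @ $15 = $3,356
Total COGS = $658 + $3,356 = $4,014
Ending inventory: 57 @ $15 + 218 @ $13 = $3,689
Check: goods available $7,703 = COGS $4,014 + ending $3,689

Ending inventory = $3,689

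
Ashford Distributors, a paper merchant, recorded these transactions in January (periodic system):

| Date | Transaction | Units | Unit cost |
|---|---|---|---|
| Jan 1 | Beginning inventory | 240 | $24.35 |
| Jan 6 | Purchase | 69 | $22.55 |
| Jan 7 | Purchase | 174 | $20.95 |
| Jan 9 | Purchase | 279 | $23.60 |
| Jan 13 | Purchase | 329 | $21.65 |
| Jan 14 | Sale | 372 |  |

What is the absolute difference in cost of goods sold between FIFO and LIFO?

FIFO COGS: 240 @ $24.35 + 69 @ $22.55 + 63 @ $20.95 = $8,719.80
LIFO COGS: 329 @ $21.65 + 43 @ $23.60 = $8,137.65
Difference = |$8,719.80 − $8,137.65| = $582.15

$582.15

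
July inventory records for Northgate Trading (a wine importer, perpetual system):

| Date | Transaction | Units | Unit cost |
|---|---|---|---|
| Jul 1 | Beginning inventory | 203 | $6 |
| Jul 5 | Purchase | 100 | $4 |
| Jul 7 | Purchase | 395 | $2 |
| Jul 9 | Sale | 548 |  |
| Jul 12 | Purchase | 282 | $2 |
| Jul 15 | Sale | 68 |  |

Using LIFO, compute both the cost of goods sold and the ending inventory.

Jul 9, 548 sold [LIFO — newest first]: 395 @ $2 + 100 @ $4 + 53 @ $6 = $1,508
Jul 15, 68 sold [LIFO — newest first]: 68 @ $2 = $136
Total COGS = $1,508 + $136 = $1,644
Ending inventory: 150 @ $6 + 214 @ $2 = $1,328
Check: goods available $2,972 = COGS $1,644 + ending $1,328

COGS = $1,644; ending inventory = $1,328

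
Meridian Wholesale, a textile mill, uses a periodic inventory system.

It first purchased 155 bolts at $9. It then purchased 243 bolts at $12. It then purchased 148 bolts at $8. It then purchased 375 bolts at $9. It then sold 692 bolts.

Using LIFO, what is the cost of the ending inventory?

Sale 1 (692) [LIFO — newest first]: 375 @ $9 + 148 @ $8 + 169 @ $12 = $6,587
Ending inventory: 155 @ $9 + 74 @ $12 = $2,283

Ending inventory = $2,283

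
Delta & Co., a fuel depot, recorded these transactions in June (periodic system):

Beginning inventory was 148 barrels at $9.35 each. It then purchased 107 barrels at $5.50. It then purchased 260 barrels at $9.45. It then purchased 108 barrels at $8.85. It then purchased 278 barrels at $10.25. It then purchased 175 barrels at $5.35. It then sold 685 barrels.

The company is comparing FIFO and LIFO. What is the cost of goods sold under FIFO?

COGS = $6,020.60

FIFO COGS: 148 @ $9.35 + 107 @ $5.50 + 260 @ $9.45 + 108 @ $8.85 + 62 @ $10.25 = $6,020.60
LIFO COGS: 175 @ $5.35 + 278 @ $10.25 + 108 @ $8.85 + 124 @ $9.45 = $5,913.35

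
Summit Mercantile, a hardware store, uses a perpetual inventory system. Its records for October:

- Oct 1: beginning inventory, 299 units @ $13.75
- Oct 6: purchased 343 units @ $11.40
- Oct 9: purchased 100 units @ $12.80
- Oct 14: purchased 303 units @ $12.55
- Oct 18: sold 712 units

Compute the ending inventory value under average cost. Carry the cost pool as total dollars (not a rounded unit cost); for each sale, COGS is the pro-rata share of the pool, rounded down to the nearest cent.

After Oct 1: 299 on hand, pool $4,111.25 (≈ $13.7500 each)
After Oct 6: 642 on hand, pool $8,021.45 (≈ $12.4945 each)
After Oct 9: 742 on hand, pool $9,301.45 (≈ $12.5356 each)
After Oct 14: 1045 on hand, pool $13,104.10 (≈ $12.5398 each)
Oct 18, sell 712: 712/1045 × $13,104.10 → $8,928.34
Ending inventory (cost pool remaining) = $4,175.76
Check: goods available $13,104.10 = COGS $8,928.34 + ending $4,175.76

Ending inventory = $4,175.76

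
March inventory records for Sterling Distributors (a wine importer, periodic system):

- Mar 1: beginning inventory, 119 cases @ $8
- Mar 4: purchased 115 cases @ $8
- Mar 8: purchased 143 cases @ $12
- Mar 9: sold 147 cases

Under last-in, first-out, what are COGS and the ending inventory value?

COGS = $1,748; ending inventory = $1,840

Mar 9, 147 sold [LIFO — newest first]: 143 @ $12 + 4 @ $8 = $1,748
Ending inventory: 119 @ $8 + 111 @ $8 = $1,840
Check: goods available $3,588 = COGS $1,748 + ending $1,840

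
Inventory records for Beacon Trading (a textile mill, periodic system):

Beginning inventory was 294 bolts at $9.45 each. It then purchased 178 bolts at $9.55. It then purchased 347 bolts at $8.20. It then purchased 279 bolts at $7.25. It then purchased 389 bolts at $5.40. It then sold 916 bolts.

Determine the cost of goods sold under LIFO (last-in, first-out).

COGS = $6,156.95

Sale 1 (916) [LIFO — newest first]: 389 @ $5.40 + 279 @ $7.25 + 248 @ $8.20 = $6,156.95
Ending inventory: 294 @ $9.45 + 178 @ $9.55 + 99 @ $8.20 = $5,290.00
Check: goods available $11,446.95 = COGS $6,156.95 + ending $5,290.00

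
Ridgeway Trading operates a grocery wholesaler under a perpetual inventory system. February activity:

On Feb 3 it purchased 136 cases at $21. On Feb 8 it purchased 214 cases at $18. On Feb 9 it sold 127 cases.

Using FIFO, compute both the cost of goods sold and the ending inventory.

Feb 9, 127 sold [FIFO — oldest first]: 127 @ $21 = $2,667
Ending inventory: 9 @ $21 + 214 @ $18 = $4,041
Check: goods available $6,708 = COGS $2,667 + ending $4,041

COGS = $2,667; ending inventory = $4,041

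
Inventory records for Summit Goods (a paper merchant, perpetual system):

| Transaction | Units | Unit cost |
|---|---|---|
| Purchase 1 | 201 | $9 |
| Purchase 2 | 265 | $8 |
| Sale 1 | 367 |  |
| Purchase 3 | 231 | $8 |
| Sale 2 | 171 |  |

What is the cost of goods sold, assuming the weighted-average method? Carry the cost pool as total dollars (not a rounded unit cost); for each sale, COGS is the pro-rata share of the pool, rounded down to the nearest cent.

COGS = $4,484.42

After Purchase 1: 201 on hand, pool $1,809.00 (≈ $9.0000 each)
After Purchase 2: 466 on hand, pool $3,929.00 (≈ $8.4313 each)
Sale 1, sell 367: 367/466 × $3,929.00 → $3,094.29
After Purchase 3: 330 on hand, pool $2,682.71 (≈ $8.1294 each)
Sale 2, sell 171: 171/330 × $2,682.71 → $1,390.13
Total COGS = $3,094.29 + $1,390.13 = $4,484.42
Ending inventory (cost pool remaining) = $1,292.58
Check: goods available $5,777.00 = COGS $4,484.42 + ending $1,292.58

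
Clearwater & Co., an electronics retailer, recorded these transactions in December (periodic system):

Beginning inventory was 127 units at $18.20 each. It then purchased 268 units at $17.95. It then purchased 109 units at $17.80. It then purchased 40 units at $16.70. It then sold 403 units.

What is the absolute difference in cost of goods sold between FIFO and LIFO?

$96.90

FIFO COGS: 127 @ $18.20 + 268 @ $17.95 + 8 @ $17.80 = $7,264.40
LIFO COGS: 40 @ $16.70 + 109 @ $17.80 + 254 @ $17.95 = $7,167.50
Difference = |$7,264.40 − $7,167.50| = $96.90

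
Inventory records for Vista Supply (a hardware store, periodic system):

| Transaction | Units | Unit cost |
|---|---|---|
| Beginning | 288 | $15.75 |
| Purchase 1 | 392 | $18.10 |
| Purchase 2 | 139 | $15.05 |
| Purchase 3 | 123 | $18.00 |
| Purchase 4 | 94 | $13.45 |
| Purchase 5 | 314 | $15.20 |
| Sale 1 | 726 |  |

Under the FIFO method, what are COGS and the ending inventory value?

COGS = $12,323.50; ending inventory = $9,650.75

Sale 1 (726) [FIFO — oldest first]: 288 @ $15.75 + 392 @ $18.10 + 46 @ $15.05 = $12,323.50
Ending inventory: 93 @ $15.05 + 123 @ $18.00 + 94 @ $13.45 + 314 @ $15.20 = $9,650.75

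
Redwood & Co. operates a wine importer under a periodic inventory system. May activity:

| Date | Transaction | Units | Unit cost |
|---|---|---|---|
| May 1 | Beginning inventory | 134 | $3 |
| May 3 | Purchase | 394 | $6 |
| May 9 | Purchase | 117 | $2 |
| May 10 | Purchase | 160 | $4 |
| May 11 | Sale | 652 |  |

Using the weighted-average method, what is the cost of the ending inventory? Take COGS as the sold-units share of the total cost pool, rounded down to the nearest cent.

May 11, sell 652: 652/805 × $3,640.00 → $2,948.17
Ending inventory (cost pool remaining) = $691.83

Ending inventory = $691.83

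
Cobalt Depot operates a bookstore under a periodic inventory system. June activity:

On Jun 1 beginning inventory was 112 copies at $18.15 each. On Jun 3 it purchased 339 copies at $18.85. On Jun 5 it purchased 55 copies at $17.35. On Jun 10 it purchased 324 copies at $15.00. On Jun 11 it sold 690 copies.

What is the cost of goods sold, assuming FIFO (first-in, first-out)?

COGS = $12,137.20

Jun 11, 690 sold [FIFO — oldest first]: 112 @ $18.15 + 339 @ $18.85 + 55 @ $17.35 + 184 @ $15.00 = $12,137.20
Ending inventory: 140 @ $15.00 = $2,100.00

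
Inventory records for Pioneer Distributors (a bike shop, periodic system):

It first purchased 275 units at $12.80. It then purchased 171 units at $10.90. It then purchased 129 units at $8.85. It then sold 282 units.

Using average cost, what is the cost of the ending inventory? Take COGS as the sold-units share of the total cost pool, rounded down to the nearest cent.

Ending inventory = $3,325.20

Sale 1, sell 282: 282/575 × $6,525.55 → $3,200.35
Ending inventory (cost pool remaining) = $3,325.20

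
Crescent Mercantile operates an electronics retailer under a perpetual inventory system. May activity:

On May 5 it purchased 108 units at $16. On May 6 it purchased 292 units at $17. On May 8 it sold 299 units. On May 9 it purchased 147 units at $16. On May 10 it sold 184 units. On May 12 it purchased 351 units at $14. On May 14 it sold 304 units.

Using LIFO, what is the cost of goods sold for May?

May 8, 299 sold [LIFO — newest first]: 292 @ $17 + 7 @ $16 = $5,076
May 10, 184 sold [LIFO — newest first]: 147 @ $16 + 37 @ $16 = $2,944
May 14, 304 sold [LIFO — newest first]: 304 @ $14 = $4,256
Total COGS = $5,076 + $2,944 + $4,256 = $12,276
Ending inventory: 64 @ $16 + 47 @ $14 = $1,682

COGS = $12,276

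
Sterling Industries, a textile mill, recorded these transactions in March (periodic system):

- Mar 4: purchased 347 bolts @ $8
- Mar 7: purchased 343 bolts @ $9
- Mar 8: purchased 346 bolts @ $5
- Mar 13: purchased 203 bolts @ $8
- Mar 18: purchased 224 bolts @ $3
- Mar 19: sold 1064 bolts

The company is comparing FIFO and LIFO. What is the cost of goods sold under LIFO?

COGS = $6,645

FIFO COGS: 347 @ $8 + 343 @ $9 + 346 @ $5 + 28 @ $8 = $7,817
LIFO COGS: 224 @ $3 + 203 @ $8 + 346 @ $5 + 291 @ $9 = $6,645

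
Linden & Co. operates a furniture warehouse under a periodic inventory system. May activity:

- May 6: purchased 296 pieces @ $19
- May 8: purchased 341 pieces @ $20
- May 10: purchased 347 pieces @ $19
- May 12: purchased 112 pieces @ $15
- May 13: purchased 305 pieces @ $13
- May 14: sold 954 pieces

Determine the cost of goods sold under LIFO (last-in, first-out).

COGS = $16,038

May 14, 954 sold [LIFO — newest first]: 305 @ $13 + 112 @ $15 + 347 @ $19 + 190 @ $20 = $16,038
Ending inventory: 296 @ $19 + 151 @ $20 = $8,644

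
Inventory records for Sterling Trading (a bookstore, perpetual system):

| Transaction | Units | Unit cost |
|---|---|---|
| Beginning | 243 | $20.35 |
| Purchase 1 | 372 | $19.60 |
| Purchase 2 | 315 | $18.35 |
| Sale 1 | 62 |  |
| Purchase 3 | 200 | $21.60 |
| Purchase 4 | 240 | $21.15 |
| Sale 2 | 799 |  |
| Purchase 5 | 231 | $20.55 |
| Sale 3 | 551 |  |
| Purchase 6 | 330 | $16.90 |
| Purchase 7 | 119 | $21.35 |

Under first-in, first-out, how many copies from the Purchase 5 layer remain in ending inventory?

189

Sale 1 (62) [FIFO — oldest first]: 62 @ $20.35 = $1,261.70
Sale 2 (799) [FIFO — oldest first]: 181 @ $20.35 + 372 @ $19.60 + 246 @ $18.35 = $15,488.65
Sale 3 (551) [FIFO — oldest first]: 69 @ $18.35 + 200 @ $21.60 + 240 @ $21.15 + 42 @ $20.55 = $11,525.25
Total COGS = $1,261.70 + $15,488.65 + $11,525.25 = $28,275.60
Ending inventory: 189 @ $20.55 + 330 @ $16.90 + 119 @ $21.35 = $12,001.60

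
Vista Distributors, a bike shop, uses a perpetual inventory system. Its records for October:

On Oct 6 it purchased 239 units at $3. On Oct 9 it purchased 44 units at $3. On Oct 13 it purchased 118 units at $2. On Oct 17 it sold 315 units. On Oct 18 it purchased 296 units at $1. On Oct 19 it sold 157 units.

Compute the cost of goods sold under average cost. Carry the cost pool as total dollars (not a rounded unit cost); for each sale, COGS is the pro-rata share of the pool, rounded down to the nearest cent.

COGS = $1,069.59

After Oct 6: 239 on hand, pool $717.00 (≈ $3.0000 each)
After Oct 9: 283 on hand, pool $849.00 (≈ $3.0000 each)
After Oct 13: 401 on hand, pool $1,085.00 (≈ $2.7057 each)
Oct 17, sell 315: 315/401 × $1,085.00 → $852.30
After Oct 18: 382 on hand, pool $528.70 (≈ $1.3840 each)
Oct 19, sell 157: 157/382 × $528.70 → $217.29
Total COGS = $852.30 + $217.29 = $1,069.59
Ending inventory (cost pool remaining) = $311.41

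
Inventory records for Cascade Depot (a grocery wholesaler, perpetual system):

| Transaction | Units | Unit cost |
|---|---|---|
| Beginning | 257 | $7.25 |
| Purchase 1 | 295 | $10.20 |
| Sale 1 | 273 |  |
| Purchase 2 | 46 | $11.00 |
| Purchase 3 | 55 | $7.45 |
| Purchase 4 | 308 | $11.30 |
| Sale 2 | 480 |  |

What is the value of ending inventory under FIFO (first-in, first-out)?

Ending inventory = $2,350.40

Sale 1 (273) [FIFO — oldest first]: 257 @ $7.25 + 16 @ $10.20 = $2,026.45
Sale 2 (480) [FIFO — oldest first]: 279 @ $10.20 + 46 @ $11.00 + 55 @ $7.45 + 100 @ $11.30 = $4,891.55
Total COGS = $2,026.45 + $4,891.55 = $6,918.00
Ending inventory: 208 @ $11.30 = $2,350.40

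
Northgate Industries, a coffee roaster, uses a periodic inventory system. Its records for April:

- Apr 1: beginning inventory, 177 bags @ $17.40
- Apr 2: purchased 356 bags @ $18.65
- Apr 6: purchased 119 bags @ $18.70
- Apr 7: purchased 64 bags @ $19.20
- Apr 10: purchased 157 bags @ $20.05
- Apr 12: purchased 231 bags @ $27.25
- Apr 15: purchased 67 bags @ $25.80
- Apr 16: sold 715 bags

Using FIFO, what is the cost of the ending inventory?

Ending inventory = $11,190.40

Apr 16, 715 sold [FIFO — oldest first]: 177 @ $17.40 + 356 @ $18.65 + 119 @ $18.70 + 63 @ $19.20 = $13,154.10
Ending inventory: 1 @ $19.20 + 157 @ $20.05 + 231 @ $27.25 + 67 @ $25.80 = $11,190.40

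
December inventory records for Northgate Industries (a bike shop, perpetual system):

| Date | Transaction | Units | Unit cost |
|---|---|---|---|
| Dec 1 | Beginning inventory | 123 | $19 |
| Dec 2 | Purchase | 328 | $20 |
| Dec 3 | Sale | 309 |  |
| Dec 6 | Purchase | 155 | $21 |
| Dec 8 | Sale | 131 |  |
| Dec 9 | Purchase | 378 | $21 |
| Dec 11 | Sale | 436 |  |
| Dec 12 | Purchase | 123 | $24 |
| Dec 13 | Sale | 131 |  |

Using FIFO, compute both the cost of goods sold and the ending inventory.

Dec 3, 309 sold [FIFO — oldest first]: 123 @ $19 + 186 @ $20 = $6,057
Dec 8, 131 sold [FIFO — oldest first]: 131 @ $20 = $2,620
Dec 11, 436 sold [FIFO — oldest first]: 11 @ $20 + 155 @ $21 + 270 @ $21 = $9,145
Dec 13, 131 sold [FIFO — oldest first]: 108 @ $21 + 23 @ $24 = $2,820
Total COGS = $6,057 + $2,620 + $9,145 + $2,820 = $20,642
Ending inventory: 100 @ $24 = $2,400

COGS = $20,642; ending inventory = $2,400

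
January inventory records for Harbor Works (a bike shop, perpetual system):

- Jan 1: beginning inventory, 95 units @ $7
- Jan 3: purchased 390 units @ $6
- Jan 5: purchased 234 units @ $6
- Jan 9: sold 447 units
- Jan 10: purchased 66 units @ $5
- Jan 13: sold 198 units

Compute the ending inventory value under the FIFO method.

Ending inventory = $774

Jan 9, 447 sold [FIFO — oldest first]: 95 @ $7 + 352 @ $6 = $2,777
Jan 13, 198 sold [FIFO — oldest first]: 38 @ $6 + 160 @ $6 = $1,188
Total COGS = $2,777 + $1,188 = $3,965
Ending inventory: 74 @ $6 + 66 @ $5 = $774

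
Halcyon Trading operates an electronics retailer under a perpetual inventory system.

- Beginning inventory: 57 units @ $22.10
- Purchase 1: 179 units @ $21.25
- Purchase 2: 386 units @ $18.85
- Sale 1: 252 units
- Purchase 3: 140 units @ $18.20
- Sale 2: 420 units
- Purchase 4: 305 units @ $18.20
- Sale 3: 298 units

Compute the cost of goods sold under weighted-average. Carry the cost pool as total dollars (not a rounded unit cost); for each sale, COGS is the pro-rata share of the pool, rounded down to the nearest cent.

After Beginning: 57 on hand, pool $1,259.70 (≈ $22.1000 each)
After Purchase 1: 236 on hand, pool $5,063.45 (≈ $21.4553 each)
After Purchase 2: 622 on hand, pool $12,339.55 (≈ $19.8385 each)
Sale 1, sell 252: 252/622 × $12,339.55 → $4,999.30
After Purchase 3: 510 on hand, pool $9,888.25 (≈ $19.3887 each)
Sale 2, sell 420: 420/510 × $9,888.25 → $8,143.26
After Purchase 4: 395 on hand, pool $7,295.99 (≈ $18.4709 each)
Sale 3, sell 298: 298/395 × $7,295.99 → $5,504.31
Total COGS = $4,999.30 + $8,143.26 + $5,504.31 = $18,646.87
Ending inventory (cost pool remaining) = $1,791.68

COGS = $18,646.87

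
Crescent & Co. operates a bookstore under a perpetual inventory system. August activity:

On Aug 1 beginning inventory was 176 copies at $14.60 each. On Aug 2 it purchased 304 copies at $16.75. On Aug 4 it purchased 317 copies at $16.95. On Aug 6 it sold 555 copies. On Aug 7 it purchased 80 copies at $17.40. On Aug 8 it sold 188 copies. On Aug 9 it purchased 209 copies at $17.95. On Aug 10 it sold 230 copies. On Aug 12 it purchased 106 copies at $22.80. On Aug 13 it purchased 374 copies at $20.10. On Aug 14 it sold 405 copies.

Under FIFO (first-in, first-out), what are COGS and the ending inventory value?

Aug 6, 555 sold [FIFO — oldest first]: 176 @ $14.60 + 304 @ $16.75 + 75 @ $16.95 = $8,932.85
Aug 8, 188 sold [FIFO — oldest first]: 188 @ $16.95 = $3,186.60
Aug 10, 230 sold [FIFO — oldest first]: 54 @ $16.95 + 80 @ $17.40 + 96 @ $17.95 = $4,030.50
Aug 14, 405 sold [FIFO — oldest first]: 113 @ $17.95 + 106 @ $22.80 + 186 @ $20.10 = $8,183.75
Total COGS = $8,932.85 + $3,186.60 + $4,030.50 + $8,183.75 = $24,333.70
Ending inventory: 188 @ $20.10 = $3,778.80

COGS = $24,333.70; ending inventory = $3,778.80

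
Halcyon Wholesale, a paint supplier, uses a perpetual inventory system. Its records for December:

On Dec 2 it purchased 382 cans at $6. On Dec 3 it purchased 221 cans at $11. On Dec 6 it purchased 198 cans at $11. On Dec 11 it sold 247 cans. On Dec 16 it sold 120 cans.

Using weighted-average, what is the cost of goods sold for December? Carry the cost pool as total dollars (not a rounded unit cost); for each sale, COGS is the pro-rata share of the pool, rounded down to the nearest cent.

COGS = $3,161.87

After Dec 2: 382 on hand, pool $2,292.00 (≈ $6.0000 each)
After Dec 3: 603 on hand, pool $4,723.00 (≈ $7.8325 each)
After Dec 6: 801 on hand, pool $6,901.00 (≈ $8.6155 each)
Dec 11, sell 247: 247/801 × $6,901.00 → $2,128.02
Dec 16, sell 120: 120/554 × $4,772.98 → $1,033.85
Total COGS = $2,128.02 + $1,033.85 = $3,161.87
Ending inventory (cost pool remaining) = $3,739.13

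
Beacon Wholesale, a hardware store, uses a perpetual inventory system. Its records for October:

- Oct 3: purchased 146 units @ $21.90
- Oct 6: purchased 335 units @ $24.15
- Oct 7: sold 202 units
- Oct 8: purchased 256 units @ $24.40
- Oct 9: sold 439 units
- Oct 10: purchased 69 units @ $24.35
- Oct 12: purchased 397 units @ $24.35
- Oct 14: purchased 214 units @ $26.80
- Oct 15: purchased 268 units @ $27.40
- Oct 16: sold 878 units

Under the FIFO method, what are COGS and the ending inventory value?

COGS = $37,411.15; ending inventory = $4,548.40

Oct 7, 202 sold [FIFO — oldest first]: 146 @ $21.90 + 56 @ $24.15 = $4,549.80
Oct 9, 439 sold [FIFO — oldest first]: 279 @ $24.15 + 160 @ $24.40 = $10,641.85
Oct 16, 878 sold [FIFO — oldest first]: 96 @ $24.40 + 69 @ $24.35 + 397 @ $24.35 + 214 @ $26.80 + 102 @ $27.40 = $22,219.50
Total COGS = $4,549.80 + $10,641.85 + $22,219.50 = $37,411.15
Ending inventory: 166 @ $27.40 = $4,548.40
Check: goods available $41,959.55 = COGS $37,411.15 + ending $4,548.40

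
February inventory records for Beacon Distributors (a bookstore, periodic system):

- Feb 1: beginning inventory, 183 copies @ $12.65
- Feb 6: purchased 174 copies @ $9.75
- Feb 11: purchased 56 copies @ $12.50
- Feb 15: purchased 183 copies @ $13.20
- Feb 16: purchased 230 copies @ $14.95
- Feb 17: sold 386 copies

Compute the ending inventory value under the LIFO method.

Feb 17, 386 sold [LIFO — newest first]: 230 @ $14.95 + 156 @ $13.20 = $5,497.70
Ending inventory: 183 @ $12.65 + 174 @ $9.75 + 56 @ $12.50 + 27 @ $13.20 = $5,067.85

Ending inventory = $5,067.85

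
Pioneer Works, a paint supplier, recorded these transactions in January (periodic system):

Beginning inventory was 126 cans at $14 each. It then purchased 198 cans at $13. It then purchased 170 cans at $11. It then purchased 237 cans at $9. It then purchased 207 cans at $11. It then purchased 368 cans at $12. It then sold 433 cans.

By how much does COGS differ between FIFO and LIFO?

$406

FIFO COGS: 126 @ $14 + 198 @ $13 + 109 @ $11 = $5,537
LIFO COGS: 368 @ $12 + 65 @ $11 = $5,131
Difference = |$5,537 − $5,131| = $406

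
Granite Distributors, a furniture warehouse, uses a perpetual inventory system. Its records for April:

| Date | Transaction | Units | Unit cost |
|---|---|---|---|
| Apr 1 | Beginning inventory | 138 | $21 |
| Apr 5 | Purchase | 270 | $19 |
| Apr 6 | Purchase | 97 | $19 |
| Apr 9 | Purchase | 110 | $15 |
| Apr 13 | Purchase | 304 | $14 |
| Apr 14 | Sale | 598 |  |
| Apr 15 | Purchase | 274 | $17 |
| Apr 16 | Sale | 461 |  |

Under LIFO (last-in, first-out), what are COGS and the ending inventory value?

COGS = $17,621; ending inventory = $2,814

Apr 14, 598 sold [LIFO — newest first]: 304 @ $14 + 110 @ $15 + 97 @ $19 + 87 @ $19 = $9,402
Apr 16, 461 sold [LIFO — newest first]: 274 @ $17 + 183 @ $19 + 4 @ $21 = $8,219
Total COGS = $9,402 + $8,219 = $17,621
Ending inventory: 134 @ $21 = $2,814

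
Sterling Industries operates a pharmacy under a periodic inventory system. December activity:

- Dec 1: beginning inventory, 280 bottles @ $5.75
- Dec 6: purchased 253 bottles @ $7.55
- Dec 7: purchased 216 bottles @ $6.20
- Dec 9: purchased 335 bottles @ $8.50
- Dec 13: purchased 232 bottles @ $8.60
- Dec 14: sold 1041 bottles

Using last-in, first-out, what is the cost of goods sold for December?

Dec 14, 1041 sold [LIFO — newest first]: 232 @ $8.60 + 335 @ $8.50 + 216 @ $6.20 + 253 @ $7.55 + 5 @ $5.75 = $8,120.80
Ending inventory: 275 @ $5.75 = $1,581.25

COGS = $8,120.80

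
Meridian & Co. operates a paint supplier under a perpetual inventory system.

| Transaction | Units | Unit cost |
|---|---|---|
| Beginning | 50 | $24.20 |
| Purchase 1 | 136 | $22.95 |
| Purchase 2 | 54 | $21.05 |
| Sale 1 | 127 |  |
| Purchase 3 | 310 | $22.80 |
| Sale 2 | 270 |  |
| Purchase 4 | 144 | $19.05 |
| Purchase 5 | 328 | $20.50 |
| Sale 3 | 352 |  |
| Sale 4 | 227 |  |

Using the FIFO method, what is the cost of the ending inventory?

Ending inventory = $943.00

Sale 1 (127) [FIFO — oldest first]: 50 @ $24.20 + 77 @ $22.95 = $2,977.15
Sale 2 (270) [FIFO — oldest first]: 59 @ $22.95 + 54 @ $21.05 + 157 @ $22.80 = $6,070.35
Sale 3 (352) [FIFO — oldest first]: 153 @ $22.80 + 144 @ $19.05 + 55 @ $20.50 = $7,359.10
Sale 4 (227) [FIFO — oldest first]: 227 @ $20.50 = $4,653.50
Total COGS = $2,977.15 + $6,070.35 + $7,359.10 + $4,653.50 = $21,060.10
Ending inventory: 46 @ $20.50 = $943.00
Check: goods available $22,003.10 = COGS $21,060.10 + ending $943.00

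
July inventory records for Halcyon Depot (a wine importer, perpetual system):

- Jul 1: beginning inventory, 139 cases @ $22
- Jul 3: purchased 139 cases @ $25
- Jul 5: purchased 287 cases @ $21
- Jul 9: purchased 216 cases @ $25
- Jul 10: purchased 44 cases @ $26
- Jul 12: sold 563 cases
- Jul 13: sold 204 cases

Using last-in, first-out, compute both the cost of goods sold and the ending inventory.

Jul 12, 563 sold [LIFO — newest first]: 44 @ $26 + 216 @ $25 + 287 @ $21 + 16 @ $25 = $12,971
Jul 13, 204 sold [LIFO — newest first]: 123 @ $25 + 81 @ $22 = $4,857
Total COGS = $12,971 + $4,857 = $17,828
Ending inventory: 58 @ $22 = $1,276

COGS = $17,828; ending inventory = $1,276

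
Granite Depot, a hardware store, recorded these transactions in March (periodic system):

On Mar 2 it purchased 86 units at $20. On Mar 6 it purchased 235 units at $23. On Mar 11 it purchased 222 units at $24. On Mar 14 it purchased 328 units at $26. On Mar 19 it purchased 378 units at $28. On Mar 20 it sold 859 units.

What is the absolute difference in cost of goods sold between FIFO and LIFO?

FIFO COGS: 86 @ $20 + 235 @ $23 + 222 @ $24 + 316 @ $26 = $20,669
LIFO COGS: 378 @ $28 + 328 @ $26 + 153 @ $24 = $22,784
Difference = |$20,669 − $22,784| = $2,115

$2,115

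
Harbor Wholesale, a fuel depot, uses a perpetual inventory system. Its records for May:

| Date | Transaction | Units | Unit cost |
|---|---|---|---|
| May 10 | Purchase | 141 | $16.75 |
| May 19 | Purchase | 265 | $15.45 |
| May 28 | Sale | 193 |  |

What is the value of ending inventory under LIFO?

May 28, 193 sold [LIFO — newest first]: 193 @ $15.45 = $2,981.85
Ending inventory: 141 @ $16.75 + 72 @ $15.45 = $3,474.15
Check: goods available $6,456.00 = COGS $2,981.85 + ending $3,474.15

Ending inventory = $3,474.15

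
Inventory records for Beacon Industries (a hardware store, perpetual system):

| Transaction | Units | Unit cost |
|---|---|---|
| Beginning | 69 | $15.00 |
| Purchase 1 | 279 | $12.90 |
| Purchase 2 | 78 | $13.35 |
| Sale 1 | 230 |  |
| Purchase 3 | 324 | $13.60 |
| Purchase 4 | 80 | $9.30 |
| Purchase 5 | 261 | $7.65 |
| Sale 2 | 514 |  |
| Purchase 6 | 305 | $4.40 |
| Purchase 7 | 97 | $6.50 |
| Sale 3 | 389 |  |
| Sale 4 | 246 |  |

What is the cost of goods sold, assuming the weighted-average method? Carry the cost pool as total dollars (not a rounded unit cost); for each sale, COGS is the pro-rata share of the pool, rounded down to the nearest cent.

COGS = $13,896.14

After Beginning: 69 on hand, pool $1,035.00 (≈ $15.0000 each)
After Purchase 1: 348 on hand, pool $4,634.10 (≈ $13.3164 each)
After Purchase 2: 426 on hand, pool $5,675.40 (≈ $13.3225 each)
Sale 1, sell 230: 230/426 × $5,675.40 → $3,064.18
After Purchase 3: 520 on hand, pool $7,017.62 (≈ $13.4954 each)
After Purchase 4: 600 on hand, pool $7,761.62 (≈ $12.9360 each)
After Purchase 5: 861 on hand, pool $9,758.27 (≈ $11.3336 each)
Sale 2, sell 514: 514/861 × $9,758.27 → $5,825.49
After Purchase 6: 652 on hand, pool $5,274.78 (≈ $8.0902 each)
After Purchase 7: 749 on hand, pool $5,905.28 (≈ $7.8842 each)
Sale 3, sell 389: 389/749 × $5,905.28 → $3,066.96
Sale 4, sell 246: 246/360 × $2,838.32 → $1,939.51
Total COGS = $3,064.18 + $5,825.49 + $3,066.96 + $1,939.51 = $13,896.14
Ending inventory (cost pool remaining) = $898.81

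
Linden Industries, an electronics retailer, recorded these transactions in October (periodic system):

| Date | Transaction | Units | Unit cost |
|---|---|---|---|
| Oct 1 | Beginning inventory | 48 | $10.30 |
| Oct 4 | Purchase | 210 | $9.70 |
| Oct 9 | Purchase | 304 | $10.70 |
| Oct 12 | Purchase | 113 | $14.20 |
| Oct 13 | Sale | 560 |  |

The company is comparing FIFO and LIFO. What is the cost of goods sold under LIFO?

COGS = $6,244.50

FIFO COGS: 48 @ $10.30 + 210 @ $9.70 + 302 @ $10.70 = $5,762.80
LIFO COGS: 113 @ $14.20 + 304 @ $10.70 + 143 @ $9.70 = $6,244.50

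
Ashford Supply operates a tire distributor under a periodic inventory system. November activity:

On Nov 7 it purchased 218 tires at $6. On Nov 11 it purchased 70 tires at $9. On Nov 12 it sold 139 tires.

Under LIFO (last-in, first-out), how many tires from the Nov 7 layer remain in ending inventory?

Nov 12, 139 sold [LIFO — newest first]: 70 @ $9 + 69 @ $6 = $1,044
Ending inventory: 149 @ $6 = $894

149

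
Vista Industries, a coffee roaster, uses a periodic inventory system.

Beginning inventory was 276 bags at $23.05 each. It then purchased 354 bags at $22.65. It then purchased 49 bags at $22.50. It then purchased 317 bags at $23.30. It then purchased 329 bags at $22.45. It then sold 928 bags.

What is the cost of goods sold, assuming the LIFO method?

COGS = $21,152.10

Sale 1 (928) [LIFO — newest first]: 329 @ $22.45 + 317 @ $23.30 + 49 @ $22.50 + 233 @ $22.65 = $21,152.10
Ending inventory: 276 @ $23.05 + 121 @ $22.65 = $9,102.45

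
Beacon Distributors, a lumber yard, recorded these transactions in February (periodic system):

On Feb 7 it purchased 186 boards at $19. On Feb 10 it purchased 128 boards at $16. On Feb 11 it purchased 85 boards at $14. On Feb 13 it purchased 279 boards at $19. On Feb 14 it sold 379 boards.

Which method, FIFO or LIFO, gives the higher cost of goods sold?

LIFO

FIFO COGS: 186 @ $19 + 128 @ $16 + 65 @ $14 = $6,492
LIFO COGS: 279 @ $19 + 85 @ $14 + 15 @ $16 = $6,731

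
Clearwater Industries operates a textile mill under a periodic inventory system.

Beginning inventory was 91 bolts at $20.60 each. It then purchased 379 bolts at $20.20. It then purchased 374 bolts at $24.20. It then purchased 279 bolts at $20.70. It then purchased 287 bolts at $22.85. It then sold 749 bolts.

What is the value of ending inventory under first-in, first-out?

Sale 1 (749) [FIFO — oldest first]: 91 @ $20.60 + 379 @ $20.20 + 279 @ $24.20 = $16,282.20
Ending inventory: 95 @ $24.20 + 279 @ $20.70 + 287 @ $22.85 = $14,632.25
Check: goods available $30,914.45 = COGS $16,282.20 + ending $14,632.25

Ending inventory = $14,632.25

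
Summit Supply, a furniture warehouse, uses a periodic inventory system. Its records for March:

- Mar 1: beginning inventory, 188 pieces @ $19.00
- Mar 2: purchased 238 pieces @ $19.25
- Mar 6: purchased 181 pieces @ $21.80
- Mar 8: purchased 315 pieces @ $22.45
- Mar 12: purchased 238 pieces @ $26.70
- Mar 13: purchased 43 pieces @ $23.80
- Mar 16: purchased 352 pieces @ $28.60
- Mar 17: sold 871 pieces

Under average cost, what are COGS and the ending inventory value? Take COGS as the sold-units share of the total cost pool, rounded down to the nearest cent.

Mar 17, sell 871: 871/1555 × $36,616.25 → $20,509.80
Ending inventory (cost pool remaining) = $16,106.45

COGS = $20,509.80; ending inventory = $16,106.45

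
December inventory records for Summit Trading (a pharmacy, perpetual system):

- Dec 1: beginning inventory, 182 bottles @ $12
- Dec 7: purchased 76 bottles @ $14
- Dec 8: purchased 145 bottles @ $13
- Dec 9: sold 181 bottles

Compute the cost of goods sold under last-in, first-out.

Dec 9, 181 sold [LIFO — newest first]: 145 @ $13 + 36 @ $14 = $2,389
Ending inventory: 182 @ $12 + 40 @ $14 = $2,744

COGS = $2,389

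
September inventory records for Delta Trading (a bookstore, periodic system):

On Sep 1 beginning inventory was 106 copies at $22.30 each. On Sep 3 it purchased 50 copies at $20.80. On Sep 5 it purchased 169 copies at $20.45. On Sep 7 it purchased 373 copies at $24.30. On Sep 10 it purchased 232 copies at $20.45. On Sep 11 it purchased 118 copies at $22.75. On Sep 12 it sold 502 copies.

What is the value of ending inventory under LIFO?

Sep 12, 502 sold [LIFO — newest first]: 118 @ $22.75 + 232 @ $20.45 + 152 @ $24.30 = $11,122.50
Ending inventory: 106 @ $22.30 + 50 @ $20.80 + 169 @ $20.45 + 221 @ $24.30 = $12,230.15
Check: goods available $23,352.65 = COGS $11,122.50 + ending $12,230.15

Ending inventory = $12,230.15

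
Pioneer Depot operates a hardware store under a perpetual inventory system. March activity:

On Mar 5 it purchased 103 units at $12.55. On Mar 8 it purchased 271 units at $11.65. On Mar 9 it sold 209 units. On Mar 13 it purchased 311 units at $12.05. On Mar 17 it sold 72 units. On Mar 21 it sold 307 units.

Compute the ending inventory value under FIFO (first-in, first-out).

Mar 9, 209 sold [FIFO — oldest first]: 103 @ $12.55 + 106 @ $11.65 = $2,527.55
Mar 17, 72 sold [FIFO — oldest first]: 72 @ $11.65 = $838.80
Mar 21, 307 sold [FIFO — oldest first]: 93 @ $11.65 + 214 @ $12.05 = $3,662.15
Total COGS = $2,527.55 + $838.80 + $3,662.15 = $7,028.50
Ending inventory: 97 @ $12.05 = $1,168.85

Ending inventory = $1,168.85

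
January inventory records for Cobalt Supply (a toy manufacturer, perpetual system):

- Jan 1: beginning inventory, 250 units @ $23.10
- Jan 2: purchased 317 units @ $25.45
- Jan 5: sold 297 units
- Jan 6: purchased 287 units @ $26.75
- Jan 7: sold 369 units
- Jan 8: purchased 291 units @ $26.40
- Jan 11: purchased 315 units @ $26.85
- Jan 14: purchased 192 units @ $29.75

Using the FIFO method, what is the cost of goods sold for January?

COGS = $16,490.90

Jan 5, 297 sold [FIFO — oldest first]: 250 @ $23.10 + 47 @ $25.45 = $6,971.15
Jan 7, 369 sold [FIFO — oldest first]: 270 @ $25.45 + 99 @ $26.75 = $9,519.75
Total COGS = $6,971.15 + $9,519.75 = $16,490.90
Ending inventory: 188 @ $26.75 + 291 @ $26.40 + 315 @ $26.85 + 192 @ $29.75 = $26,881.15
Check: goods available $43,372.05 = COGS $16,490.90 + ending $26,881.15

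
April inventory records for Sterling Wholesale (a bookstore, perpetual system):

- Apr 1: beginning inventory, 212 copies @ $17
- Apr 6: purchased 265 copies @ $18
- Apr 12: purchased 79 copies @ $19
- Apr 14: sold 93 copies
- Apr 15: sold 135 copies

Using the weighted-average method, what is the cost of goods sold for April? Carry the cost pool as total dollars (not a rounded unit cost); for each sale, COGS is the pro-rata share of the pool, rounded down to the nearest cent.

COGS = $4,049.45

After Apr 1: 212 on hand, pool $3,604.00 (≈ $17.0000 each)
After Apr 6: 477 on hand, pool $8,374.00 (≈ $17.5556 each)
After Apr 12: 556 on hand, pool $9,875.00 (≈ $17.7608 each)
Apr 14, sell 93: 93/556 × $9,875.00 → $1,651.75
Apr 15, sell 135: 135/463 × $8,223.25 → $2,397.70
Total COGS = $1,651.75 + $2,397.70 = $4,049.45
Ending inventory (cost pool remaining) = $5,825.55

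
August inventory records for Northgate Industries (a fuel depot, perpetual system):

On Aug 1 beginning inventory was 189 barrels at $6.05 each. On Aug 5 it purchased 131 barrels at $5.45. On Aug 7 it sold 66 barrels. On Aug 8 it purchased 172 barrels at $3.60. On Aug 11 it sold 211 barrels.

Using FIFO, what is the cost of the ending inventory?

Ending inventory = $853.55

Aug 7, 66 sold [FIFO — oldest first]: 66 @ $6.05 = $399.30
Aug 11, 211 sold [FIFO — oldest first]: 123 @ $6.05 + 88 @ $5.45 = $1,223.75
Total COGS = $399.30 + $1,223.75 = $1,623.05
Ending inventory: 43 @ $5.45 + 172 @ $3.60 = $853.55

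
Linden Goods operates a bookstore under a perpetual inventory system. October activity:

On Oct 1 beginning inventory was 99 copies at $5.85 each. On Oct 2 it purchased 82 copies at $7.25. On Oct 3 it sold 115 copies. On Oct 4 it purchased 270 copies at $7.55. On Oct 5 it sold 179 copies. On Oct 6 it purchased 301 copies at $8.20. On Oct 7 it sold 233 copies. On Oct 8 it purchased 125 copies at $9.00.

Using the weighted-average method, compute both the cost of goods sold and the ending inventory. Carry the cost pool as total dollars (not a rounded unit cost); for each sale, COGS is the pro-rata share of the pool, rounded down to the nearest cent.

COGS = $3,901.62; ending inventory = $2,903.73

After Oct 1: 99 on hand, pool $579.15 (≈ $5.8500 each)
After Oct 2: 181 on hand, pool $1,173.65 (≈ $6.4843 each)
Oct 3, sell 115: 115/181 × $1,173.65 → $745.68
After Oct 4: 336 on hand, pool $2,466.47 (≈ $7.3407 each)
Oct 5, sell 179: 179/336 × $2,466.47 → $1,313.98
After Oct 6: 458 on hand, pool $3,620.69 (≈ $7.9054 each)
Oct 7, sell 233: 233/458 × $3,620.69 → $1,841.96
After Oct 8: 350 on hand, pool $2,903.73 (≈ $8.2964 each)
Total COGS = $745.68 + $1,313.98 + $1,841.96 = $3,901.62
Ending inventory (cost pool remaining) = $2,903.73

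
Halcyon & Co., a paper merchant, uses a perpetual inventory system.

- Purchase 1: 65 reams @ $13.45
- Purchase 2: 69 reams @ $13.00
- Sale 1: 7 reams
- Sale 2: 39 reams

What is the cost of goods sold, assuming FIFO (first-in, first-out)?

Sale 1 (7) [FIFO — oldest first]: 7 @ $13.45 = $94.15
Sale 2 (39) [FIFO — oldest first]: 39 @ $13.45 = $524.55
Total COGS = $94.15 + $524.55 = $618.70
Ending inventory: 19 @ $13.45 + 69 @ $13.00 = $1,152.55

COGS = $618.70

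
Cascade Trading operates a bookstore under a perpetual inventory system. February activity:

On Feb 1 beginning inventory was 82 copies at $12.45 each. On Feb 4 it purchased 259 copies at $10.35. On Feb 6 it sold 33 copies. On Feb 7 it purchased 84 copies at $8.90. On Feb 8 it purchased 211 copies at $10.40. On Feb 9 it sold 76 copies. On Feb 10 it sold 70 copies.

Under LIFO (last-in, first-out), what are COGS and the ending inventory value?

COGS = $1,859.95; ending inventory = $4,783.60

Feb 6, 33 sold [LIFO — newest first]: 33 @ $10.35 = $341.55
Feb 9, 76 sold [LIFO — newest first]: 76 @ $10.40 = $790.40
Feb 10, 70 sold [LIFO — newest first]: 70 @ $10.40 = $728.00
Total COGS = $341.55 + $790.40 + $728.00 = $1,859.95
Ending inventory: 82 @ $12.45 + 226 @ $10.35 + 84 @ $8.90 + 65 @ $10.40 = $4,783.60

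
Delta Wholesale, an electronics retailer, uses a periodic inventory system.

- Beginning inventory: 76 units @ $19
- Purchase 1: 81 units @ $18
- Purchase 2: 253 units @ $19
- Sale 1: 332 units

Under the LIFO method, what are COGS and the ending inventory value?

Sale 1 (332) [LIFO — newest first]: 253 @ $19 + 79 @ $18 = $6,229
Ending inventory: 76 @ $19 + 2 @ $18 = $1,480

COGS = $6,229; ending inventory = $1,480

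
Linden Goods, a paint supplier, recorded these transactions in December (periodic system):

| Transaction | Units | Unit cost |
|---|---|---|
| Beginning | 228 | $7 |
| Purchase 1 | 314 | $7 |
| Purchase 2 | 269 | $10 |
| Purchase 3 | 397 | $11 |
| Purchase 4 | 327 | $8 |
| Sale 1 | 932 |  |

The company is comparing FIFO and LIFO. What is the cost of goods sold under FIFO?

FIFO COGS: 228 @ $7 + 314 @ $7 + 269 @ $10 + 121 @ $11 = $7,815
LIFO COGS: 327 @ $8 + 397 @ $11 + 208 @ $10 = $9,063

COGS = $7,815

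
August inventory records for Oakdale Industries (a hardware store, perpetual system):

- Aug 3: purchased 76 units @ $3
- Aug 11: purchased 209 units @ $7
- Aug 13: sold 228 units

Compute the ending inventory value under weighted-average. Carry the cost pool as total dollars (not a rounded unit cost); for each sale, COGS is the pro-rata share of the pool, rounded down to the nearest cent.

After Aug 3: 76 on hand, pool $228.00 (≈ $3.0000 each)
After Aug 11: 285 on hand, pool $1,691.00 (≈ $5.9333 each)
Aug 13, sell 228: 228/285 × $1,691.00 → $1,352.80
Ending inventory (cost pool remaining) = $338.20
Check: goods available $1,691.00 = COGS $1,352.80 + ending $338.20

Ending inventory = $338.20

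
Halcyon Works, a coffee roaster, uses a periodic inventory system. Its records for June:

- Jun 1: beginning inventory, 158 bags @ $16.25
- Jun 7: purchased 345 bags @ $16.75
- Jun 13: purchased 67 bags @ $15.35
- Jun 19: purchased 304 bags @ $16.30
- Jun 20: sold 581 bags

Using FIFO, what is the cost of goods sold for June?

COGS = $9,554.00

Jun 20, 581 sold [FIFO — oldest first]: 158 @ $16.25 + 345 @ $16.75 + 67 @ $15.35 + 11 @ $16.30 = $9,554.00
Ending inventory: 293 @ $16.30 = $4,775.90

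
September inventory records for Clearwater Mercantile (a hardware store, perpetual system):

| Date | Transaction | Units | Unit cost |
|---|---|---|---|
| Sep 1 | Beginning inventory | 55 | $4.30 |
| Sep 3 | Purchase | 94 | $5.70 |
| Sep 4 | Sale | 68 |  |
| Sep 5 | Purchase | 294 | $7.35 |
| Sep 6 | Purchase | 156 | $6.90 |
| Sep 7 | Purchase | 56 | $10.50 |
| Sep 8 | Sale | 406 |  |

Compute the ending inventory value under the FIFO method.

Sep 4, 68 sold [FIFO — oldest first]: 55 @ $4.30 + 13 @ $5.70 = $310.60
Sep 8, 406 sold [FIFO — oldest first]: 81 @ $5.70 + 294 @ $7.35 + 31 @ $6.90 = $2,836.50
Total COGS = $310.60 + $2,836.50 = $3,147.10
Ending inventory: 125 @ $6.90 + 56 @ $10.50 = $1,450.50

Ending inventory = $1,450.50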